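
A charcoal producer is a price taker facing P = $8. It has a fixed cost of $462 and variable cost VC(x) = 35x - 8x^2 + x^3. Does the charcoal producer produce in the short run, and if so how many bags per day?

Shut down

Variable cost is VC = 35x - 8x^2 + x^3, so AVC = VC/x = 35 - 8x + x^2 and MC = dTC/dx = 35 - 16x + 3x^2.
AVC is minimized where dAVC/dx = -8 + 2x = 0, at x = 4; min AVC = 35 - 8·4 + 4^2 = $19.
Since P = $8 < min AVC = $19, price fails to cover variable cost at any output.
The firm minimizes its loss by shutting down and losing only its fixed cost of $462.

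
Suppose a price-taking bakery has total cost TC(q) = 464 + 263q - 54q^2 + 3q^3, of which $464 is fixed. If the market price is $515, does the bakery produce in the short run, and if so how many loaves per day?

Produce at q = 14

Variable cost is VC = 263q - 54q^2 + 3q^3, so AVC = VC/q = 263 - 54q + 3q^2 and MC = dTC/dq = 263 - 108q + 9q^2.
AVC is minimized where dAVC/dq = -54 + 6q = 0, at q = 9; min AVC = 263 - 54·9 + 3·9^2 = $20.
Since P = $515 ≥ min AVC = $20, price covers variable cost and the firm should produce.
P = MC gives -252 - 108q + 9q^2 = 0, with roots -2 and 14. Take the larger (rising MC): q* = 14.
Check: AVC at q = 14 is $95 ≤ P, so revenue covers variable cost.
Profit = P·q − TC = 515·14 − 1794 = $5416.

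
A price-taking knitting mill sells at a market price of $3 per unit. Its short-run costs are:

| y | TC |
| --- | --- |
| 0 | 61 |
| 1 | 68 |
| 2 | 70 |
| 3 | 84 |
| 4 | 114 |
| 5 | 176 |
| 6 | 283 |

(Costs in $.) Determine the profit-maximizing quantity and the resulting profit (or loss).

y = 0 (shut down); profit = -$61

Tabulate TR − TC: y=0: -61; y=1: -65; y=2: -64; y=3: -75; y=4: -102; y=5: -161; y=6: -265.
Profit is highest at y = 0. Equivalently, the lowest AVC in the table is 9/2 ≈ $4.50 at y = 2, and P = $3 falls below it — price never covers variable cost, so the firm shuts down and loses only its fixed cost.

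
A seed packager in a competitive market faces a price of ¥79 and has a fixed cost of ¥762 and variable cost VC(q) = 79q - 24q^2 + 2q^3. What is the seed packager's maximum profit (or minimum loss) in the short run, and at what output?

Profit = -¥250 at q = 8

AVC = 79 - 24q + 2q^2; min AVC = ¥7 at q = 6. Since P = ¥79 ≥ min AVC, the firm produces.
MC = 79 - 48q + 6q^2. Setting P = MC and taking the root on the rising branch gives q* = 8.
TR = 79·8 = 632. TC = 762 + 120 = 882. Profit = 632 − 882 = -¥250.
Shutting down would mean losing the fixed cost of ¥762, so operating at a loss of ¥250 is better by ¥512.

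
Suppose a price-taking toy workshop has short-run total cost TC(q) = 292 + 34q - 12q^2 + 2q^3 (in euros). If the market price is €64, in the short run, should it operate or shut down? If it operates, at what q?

Variable cost is VC = 34q - 12q^2 + 2q^3, so AVC = VC/q = 34 - 12q + 2q^2 and MC = dTC/dq = 34 - 24q + 6q^2.
AVC is minimized where dAVC/dq = -12 + 4q = 0, at q = 3; min AVC = 34 - 12·3 + 2·3^2 = €16.
Because €64 ≥ €16, revenue can cover variable cost; the firm operates.
P = MC gives -30 - 24q + 6q^2 = 0, with roots -1 and 5. Take the larger (rising MC): q* = 5.
Check: AVC at q = 5 is €24 ≤ P, so revenue covers variable cost.
Profit = P·q − TC = 64·5 − 412 = -€92, a loss, but smaller than the €292 fixed cost the firm would lose by shutting down.

Produce at q = 5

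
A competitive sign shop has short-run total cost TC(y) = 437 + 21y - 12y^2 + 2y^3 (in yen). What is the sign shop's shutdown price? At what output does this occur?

¥3 per unit, at y = 3

The shutdown price is the minimum of AVC. VC = 21y - 12y^2 + 2y^3, so AVC = 21 - 12y + 2y^2.
dAVC/dy = -12 + 4y = 0 gives y = 3. min AVC = 21 - 12·3 + 2·3^2 = 3.
So the shutdown price is ¥3.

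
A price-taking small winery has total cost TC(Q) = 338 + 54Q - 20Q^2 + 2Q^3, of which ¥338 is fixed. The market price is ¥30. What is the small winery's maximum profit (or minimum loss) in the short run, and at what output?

Profit = -¥194 at Q = 6

AVC = 54 - 20Q + 2Q^2; min AVC = ¥4 at Q = 5. Since P = ¥30 ≥ min AVC, the firm produces.
With MC = 54 - 40Q + 6Q^2, P = MC on the upward-sloping part at Q* = 6.
TR = 30·6 = 180. TC = 338 + 36 = 374. Profit = 180 − 374 = -¥194.
By producing, the firm covers all variable cost plus ¥144 of fixed cost; shutting down would lose the full ¥338.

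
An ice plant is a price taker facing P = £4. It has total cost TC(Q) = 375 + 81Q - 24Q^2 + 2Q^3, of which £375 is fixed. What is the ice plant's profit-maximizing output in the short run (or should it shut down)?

Shut down

Strip out fixed cost: VC = 81Q - 24Q^2 + 2Q^3. Then AVC = 81 - 24Q + 2Q^2 and MC = 81 - 48Q + 6Q^2.
AVC hits its minimum where MC = AVC, at Q = 6, giving min AVC = 81 - 24·6 + 2·6^2 = £9.
P = £4 lies below min AVC = £9; no output level covers variable cost.
Shutting down limits the loss to fixed cost, £375.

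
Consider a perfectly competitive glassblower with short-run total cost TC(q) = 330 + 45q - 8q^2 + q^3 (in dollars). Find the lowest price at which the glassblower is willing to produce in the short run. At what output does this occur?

$29 per unit, at q = 4

The firm shuts down when price falls below the minimum of average variable cost. AVC = VC/q = 45 - 8q + q^2.
At the minimum of AVC, MC = AVC. MC = 45 - 16q + 3q^2; setting MC = AVC gives 2q^2 - 8q = 0, so q = 4. min AVC = 29.
The firm shuts down for any P below $29.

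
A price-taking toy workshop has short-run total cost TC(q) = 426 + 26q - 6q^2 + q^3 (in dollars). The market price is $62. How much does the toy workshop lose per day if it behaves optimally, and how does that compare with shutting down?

Profit = -$210 at q = 6

AVC = 26 - 6q + q^2 has its minimum $17 at q = 3; price $62 clears that bar, so the firm operates.
With MC = 26 - 12q + 3q^2, P = MC on the upward-sloping part at q* = 6.
TR = 62·6 = 372. TC = 426 + 156 = 582. Profit = 372 − 582 = -$210.
By producing, the firm covers all variable cost plus $216 of fixed cost; shutting down would lose the full $426.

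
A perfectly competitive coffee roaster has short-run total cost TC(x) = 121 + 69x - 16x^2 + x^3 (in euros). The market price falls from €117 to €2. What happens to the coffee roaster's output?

AVC = 69 - 16x + x^2, minimized at x = 8 where min AVC = €5. MC = 69 - 32x + 3x^2.
With P = €117 above the shutdown price, P = MC gives x = 12.
At P = €2 < min AVC = €5, price no longer covers variable cost at any output, so the firm shuts down: x = 0.

Output falls from 12 to 0 (the firm shuts down)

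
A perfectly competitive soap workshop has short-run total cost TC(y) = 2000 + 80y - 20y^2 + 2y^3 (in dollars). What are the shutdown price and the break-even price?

Shutdown price = min AVC. AVC = 80 - 20y + 2y^2, with vertex at y = 5 and minimum $30.
ATC = 2000/y + 80 - 20y + 2y^2. Setting dATC/dy = −2000/y^2 − 20 + 4y = 0 gives y = 10 (since 4·10^3 − 20·10^2 = 2000).
min ATC = 2000/10 + 80 − 20·10 + 2·10^2 = $280. That is the break-even price.
For $30 ≤ P < $280 the firm produces at a loss; below $30 it shuts down.

Shutdown price = $30; break-even price = $280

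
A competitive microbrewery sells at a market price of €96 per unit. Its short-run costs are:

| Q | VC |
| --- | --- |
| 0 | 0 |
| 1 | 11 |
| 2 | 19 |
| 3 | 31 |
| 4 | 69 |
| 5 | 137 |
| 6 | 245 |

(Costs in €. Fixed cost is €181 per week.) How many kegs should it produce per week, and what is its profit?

Q = 5; profit = €162

Profit at each row (π = 96Q − TC): Q=0: -181; Q=1: -96; Q=2: -8; Q=3: 76; Q=4: 134; Q=5: 162; Q=6: 150.
Profit is maximized at Q = 5. AVC there is 137/5 = €27.40 ≤ P, so producing beats shutting down (which would give -€181).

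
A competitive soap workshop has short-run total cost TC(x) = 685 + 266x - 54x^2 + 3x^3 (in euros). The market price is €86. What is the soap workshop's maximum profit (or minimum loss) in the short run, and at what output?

Profit = -€85 at x = 10

AVC = 266 - 54x + 3x^2; min AVC = €23 at x = 9. Since P = €86 ≥ min AVC, the firm produces.
With MC = 266 - 108x + 9x^2, P = MC on the upward-sloping part at x* = 10.
TR = 86·10 = 860. TC = 685 + 260 = 945. Profit = 860 − 945 = -€85.
Shutting down would mean losing the fixed cost of €685, so operating at a loss of €85 is better by €600.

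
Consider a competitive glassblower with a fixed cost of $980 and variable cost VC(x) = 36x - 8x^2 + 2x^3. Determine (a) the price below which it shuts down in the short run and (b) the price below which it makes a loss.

AVC = 36 - 8x + 2x^2; minimized at x = 2, giving min AVC = $28. That is the shutdown price.
ATC = 980/x + 36 - 8x + 2x^2. Setting dATC/dx = −980/x^2 − 8 + 4x = 0 gives x = 7 (since 4·7^3 − 8·7^2 = 980).
min ATC = 980/7 + 36 − 8·7 + 2·7^2 = $218. That is the break-even price.
Between these two prices the firm operates at a loss; above $218 it earns a profit.

Shutdown price = $28; break-even price = $218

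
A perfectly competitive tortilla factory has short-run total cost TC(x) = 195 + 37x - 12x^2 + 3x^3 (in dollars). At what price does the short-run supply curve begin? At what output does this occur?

$25 per unit, at x = 2

The shutdown price is the minimum of AVC. VC = 37x - 12x^2 + 3x^3, so AVC = 37 - 12x + 3x^2.
At the minimum of AVC, MC = AVC. MC = 37 - 24x + 9x^2; setting MC = AVC gives 6x^2 - 12x = 0, so x = 2. min AVC = 25.
For P < $25 the firm produces nothing.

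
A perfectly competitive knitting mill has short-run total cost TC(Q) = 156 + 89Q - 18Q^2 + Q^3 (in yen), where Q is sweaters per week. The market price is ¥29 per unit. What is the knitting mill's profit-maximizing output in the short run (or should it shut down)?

Produce at Q = 10

From TC, MC = TC'(Q) = 89 - 36Q + 3Q^2 and AVC = VC/Q = 89 - 18Q + Q^2.
AVC hits its minimum where MC = AVC, at Q = 9, giving min AVC = 89 - 18·9 + 9^2 = ¥8.
P = ¥29 exceeds min AVC = ¥8, so the firm stays open.
Solving P = MC: 60 - 36Q + 3Q^2 = 0 ⇒ Q = 2 or 10. On the upward-sloping branch, Q* = 10.
Check: AVC at Q = 10 is ¥9 ≤ P, so revenue covers variable cost.
Profit = P·Q − TC = 29·10 − 246 = ¥44.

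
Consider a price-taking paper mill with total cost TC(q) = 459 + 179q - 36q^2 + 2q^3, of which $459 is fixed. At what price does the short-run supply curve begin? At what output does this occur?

$17 per unit, at q = 9

The shutdown price is the minimum of AVC. VC = 179q - 36q^2 + 2q^3, so AVC = 179 - 36q + 2q^2.
dAVC/dq = -36 + 4q = 0 gives q = 9. min AVC = 179 - 36·9 + 2·9^2 = 17.
So the shutdown price is $17.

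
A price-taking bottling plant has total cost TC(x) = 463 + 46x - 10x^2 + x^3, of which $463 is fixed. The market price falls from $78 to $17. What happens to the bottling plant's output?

MC = 46 - 20x + 3x^2; the shutdown threshold is min AVC = $21 (at x = 5).
With P = $78 above the shutdown price, P = MC gives x = 8.
At P = $17 < min AVC = $21, price no longer covers variable cost at any output, so the firm shuts down: x = 0.

Output falls from 8 to 0 (the firm shuts down)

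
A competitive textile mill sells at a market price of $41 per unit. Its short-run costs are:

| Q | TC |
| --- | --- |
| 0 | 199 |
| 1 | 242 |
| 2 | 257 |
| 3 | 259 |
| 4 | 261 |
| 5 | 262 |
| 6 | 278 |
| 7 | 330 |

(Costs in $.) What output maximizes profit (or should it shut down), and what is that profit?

Q = 6; profit = -$32

Tabulate TR − TC: Q=0: -199; Q=1: -201; Q=2: -175; Q=3: -136; Q=4: -97; Q=5: -57; Q=6: -32; Q=7: -43.
Profit is maximized at Q = 6. AVC there is 79/6 = $13.17 ≤ P, so producing beats shutting down (which would give -$199).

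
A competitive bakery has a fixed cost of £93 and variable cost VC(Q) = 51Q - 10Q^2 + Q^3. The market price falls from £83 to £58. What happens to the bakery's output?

AVC = 51 - 10Q + Q^2, minimized at Q = 5 where min AVC = £26. MC = 51 - 20Q + 3Q^2.
With P = £83 above the shutdown price, P = MC gives Q = 8.
At P = £58 ≥ min AVC, set P = MC: Q = 7. The firm stays open but cuts output.

Output falls from 8 to 7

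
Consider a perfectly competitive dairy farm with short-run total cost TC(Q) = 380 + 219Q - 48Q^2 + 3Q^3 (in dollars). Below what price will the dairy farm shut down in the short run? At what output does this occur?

$27 per unit, at Q = 8

The shutdown price is the minimum of AVC. VC = 219Q - 48Q^2 + 3Q^3, so AVC = 219 - 48Q + 3Q^2.
dAVC/dQ = -48 + 6Q = 0 gives Q = 8. min AVC = 219 - 48·8 + 3·8^2 = 27.
The firm shuts down for any P below $27.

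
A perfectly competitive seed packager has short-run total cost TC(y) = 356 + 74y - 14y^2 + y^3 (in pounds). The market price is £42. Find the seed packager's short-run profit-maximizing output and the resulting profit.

Profit = -£228 at y = 8

AVC = 74 - 14y + y^2; min AVC = £25 at y = 7. Since P = £42 ≥ min AVC, the firm produces.
With MC = 74 - 28y + 3y^2, P = MC on the upward-sloping part at y* = 8.
TR = 42·8 = 336. TC = 356 + 208 = 564. Profit = 336 − 564 = -£228.
Shutting down would mean losing the fixed cost of £356, so operating at a loss of £228 is better by £128.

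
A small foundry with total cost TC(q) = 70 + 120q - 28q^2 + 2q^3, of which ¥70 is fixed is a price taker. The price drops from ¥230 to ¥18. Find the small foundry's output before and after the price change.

MC = 120 - 56q + 6q^2; the shutdown threshold is min AVC = ¥22 (at q = 7).
With P = ¥230 above the shutdown price, P = MC gives q = 11.
At P = ¥18 < min AVC = ¥22, price no longer covers variable cost at any output, so the firm shuts down: q = 0.

Output falls from 11 to 0 (the firm shuts down)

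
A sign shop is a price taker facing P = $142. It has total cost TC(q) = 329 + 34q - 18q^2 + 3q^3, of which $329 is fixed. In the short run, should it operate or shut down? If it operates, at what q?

From TC, MC = TC'(q) = 34 - 36q + 9q^2 and AVC = VC/q = 34 - 18q + 3q^2.
AVC hits its minimum where MC = AVC, at q = 3, giving min AVC = 34 - 18·3 + 3·3^2 = $7.
Since P = $142 ≥ min AVC = $7, price covers variable cost and the firm should produce.
P = MC gives -108 - 36q + 9q^2 = 0, with roots -2 and 6. Take the larger (rising MC): q* = 6.
Check: AVC at q = 6 is $34 ≤ P, so revenue covers variable cost.
Profit = P·q − TC = 142·6 − 533 = $319.

Produce at q = 6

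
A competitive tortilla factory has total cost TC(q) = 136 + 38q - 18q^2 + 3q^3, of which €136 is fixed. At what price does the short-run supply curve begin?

The firm shuts down when price falls below the minimum of average variable cost. AVC = VC/q = 38 - 18q + 3q^2.
dAVC/dq = -18 + 6q = 0 gives q = 3. min AVC = 38 - 18·3 + 3·3^2 = 11.
So the shutdown price is €11.

€11 per unit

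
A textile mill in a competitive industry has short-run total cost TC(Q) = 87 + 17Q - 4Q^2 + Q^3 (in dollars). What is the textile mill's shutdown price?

$13 per unit

The shutdown price is the minimum of AVC. VC = 17Q - 4Q^2 + Q^3, so AVC = 17 - 4Q + Q^2.
At the minimum of AVC, MC = AVC. MC = 17 - 8Q + 3Q^2; setting MC = AVC gives 2Q^2 - 4Q = 0, so Q = 2. min AVC = 13.
So the shutdown price is $13.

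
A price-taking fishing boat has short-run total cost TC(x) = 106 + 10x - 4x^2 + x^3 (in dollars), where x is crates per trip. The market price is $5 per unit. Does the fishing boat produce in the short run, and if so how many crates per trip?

Shut down

Strip out fixed cost: VC = 10x - 4x^2 + x^3. Then AVC = 10 - 4x + x^2 and MC = 10 - 8x + 3x^2.
The AVC parabola has its vertex at x = 4/2 = 2, where AVC = 10 - 4·2 + 2^2 = $6.
Since P = $5 < min AVC = $6, price fails to cover variable cost at any output.
Best response: produce nothing and absorb the $106 fixed cost.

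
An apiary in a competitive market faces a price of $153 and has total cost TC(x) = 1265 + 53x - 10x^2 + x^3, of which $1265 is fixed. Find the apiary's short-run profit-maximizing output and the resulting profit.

Profit = -$265 at x = 10

AVC = 53 - 10x + x^2 has its minimum $28 at x = 5; price $153 clears that bar, so the firm operates.
With MC = 53 - 20x + 3x^2, P = MC on the upward-sloping part at x* = 10.
TR = 153·10 = 1530. TC = 1265 + 530 = 1795. Profit = 1530 − 1795 = -$265.
Shutting down would mean losing the fixed cost of $1265, so operating at a loss of $265 is better by $1000.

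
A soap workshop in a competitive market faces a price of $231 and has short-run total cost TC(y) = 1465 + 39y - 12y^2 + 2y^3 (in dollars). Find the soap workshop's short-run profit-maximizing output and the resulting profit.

Profit = -$185 at y = 8

AVC = 39 - 12y + 2y^2 has its minimum $21 at y = 3; price $231 clears that bar, so the firm operates.
MC = 39 - 24y + 6y^2. Setting P = MC and taking the root on the rising branch gives y* = 8.
TR = 231·8 = 1848. TC = 1465 + 568 = 2033. Profit = 1848 − 2033 = -$185.
Shutting down would mean losing the fixed cost of $1465, so operating at a loss of $185 is better by $1280.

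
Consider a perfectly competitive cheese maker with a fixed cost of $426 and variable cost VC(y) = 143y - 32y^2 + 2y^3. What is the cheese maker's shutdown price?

$15 per unit

The shutdown price is the minimum of AVC. VC = 143y - 32y^2 + 2y^3, so AVC = 143 - 32y + 2y^2.
dAVC/dy = -32 + 4y = 0 gives y = 8. min AVC = 143 - 32·8 + 2·8^2 = 15.
The firm shuts down for any P below $15.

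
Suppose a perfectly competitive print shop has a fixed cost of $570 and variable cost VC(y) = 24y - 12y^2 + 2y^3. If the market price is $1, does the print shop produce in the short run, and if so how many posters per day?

Shut down

Strip out fixed cost: VC = 24y - 12y^2 + 2y^3. Then AVC = 24 - 12y + 2y^2 and MC = 24 - 24y + 6y^2.
AVC hits its minimum where MC = AVC, at y = 3, giving min AVC = 24 - 12·3 + 2·3^2 = $6.
P = $1 lies below min AVC = $6; no output level covers variable cost.
Best response: produce nothing and absorb the $570 fixed cost.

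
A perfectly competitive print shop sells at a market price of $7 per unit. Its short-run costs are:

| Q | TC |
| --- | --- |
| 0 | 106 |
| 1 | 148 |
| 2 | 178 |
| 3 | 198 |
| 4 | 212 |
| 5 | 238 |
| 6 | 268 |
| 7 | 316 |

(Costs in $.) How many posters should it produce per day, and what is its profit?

Q = 0 (shut down); profit = -$106

Tabulate TR − TC: Q=0: -106; Q=1: -141; Q=2: -164; Q=3: -177; Q=4: -184; Q=5: -203; Q=6: -226; Q=7: -267.
Profit is highest at Q = 0. Equivalently, the lowest AVC in the table is 132/5 ≈ $26.40 at Q = 5, and P = $7 falls below it — price never covers variable cost, so the firm shuts down and loses only its fixed cost.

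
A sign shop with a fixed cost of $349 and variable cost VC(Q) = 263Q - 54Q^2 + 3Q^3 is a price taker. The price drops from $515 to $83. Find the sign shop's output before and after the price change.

Output falls from 14 to 10

AVC = 263 - 54Q + 3Q^2, minimized at Q = 9 where min AVC = $20. MC = 263 - 108Q + 9Q^2.
With P = $515 above the shutdown price, P = MC gives Q = 14.
At P = $83 ≥ min AVC, set P = MC: Q = 10. The firm stays open but cuts output.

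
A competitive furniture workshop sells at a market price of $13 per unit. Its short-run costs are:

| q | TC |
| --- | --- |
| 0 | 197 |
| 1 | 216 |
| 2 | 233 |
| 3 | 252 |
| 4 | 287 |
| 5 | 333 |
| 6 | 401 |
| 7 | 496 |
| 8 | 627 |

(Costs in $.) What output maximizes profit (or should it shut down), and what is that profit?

q = 0 (shut down); profit = -$197

Compute π = P·q − TC at each output: q=0: -197; q=1: -203; q=2: -207; q=3: -213; q=4: -235; q=5: -268; q=6: -323; q=7: -405; q=8: -523.
Profit is highest at q = 0. Equivalently, the lowest AVC in the table is 36/2 ≈ $18 at q = 2, and P = $13 falls below it — price never covers variable cost, so the firm shuts down and loses only its fixed cost.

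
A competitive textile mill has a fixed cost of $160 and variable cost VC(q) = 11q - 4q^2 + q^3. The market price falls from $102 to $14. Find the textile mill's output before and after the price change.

MC = 11 - 8q + 3q^2; the shutdown threshold is min AVC = $7 (at q = 2).
At P = $102 ≥ min AVC, set P = MC on the rising branch: q = 7.
At P = $14 ≥ min AVC, set P = MC: q = 3. The firm stays open but cuts output.

Output falls from 7 to 3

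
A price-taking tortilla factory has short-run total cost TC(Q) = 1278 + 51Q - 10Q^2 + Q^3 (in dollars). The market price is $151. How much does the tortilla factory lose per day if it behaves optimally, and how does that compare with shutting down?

AVC = 51 - 10Q + Q^2; min AVC = $26 at Q = 5. Since P = $151 ≥ min AVC, the firm produces.
With MC = 51 - 20Q + 3Q^2, P = MC on the upward-sloping part at Q* = 10.
TR = 151·10 = 1510. TC = 1278 + 510 = 1788. Profit = 1510 − 1788 = -$278.
By producing, the firm covers all variable cost plus $1000 of fixed cost; shutting down would lose the full $1278.

Profit = -$278 at Q = 10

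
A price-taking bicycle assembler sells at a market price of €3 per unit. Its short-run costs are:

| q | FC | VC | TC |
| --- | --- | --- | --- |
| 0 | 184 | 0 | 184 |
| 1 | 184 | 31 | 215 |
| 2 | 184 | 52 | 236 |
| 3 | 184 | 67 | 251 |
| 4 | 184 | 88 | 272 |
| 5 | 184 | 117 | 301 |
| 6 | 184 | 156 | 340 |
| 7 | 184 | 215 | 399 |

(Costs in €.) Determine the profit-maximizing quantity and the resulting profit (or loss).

Tabulate TR − TC: q=0: -184; q=1: -212; q=2: -230; q=3: -242; q=4: -260; q=5: -286; q=6: -322; q=7: -378.
Profit is highest at q = 0. Equivalently, the lowest AVC in the table is 88/4 ≈ €22 at q = 4, and P = €3 falls below it — price never covers variable cost, so the firm shuts down and loses only its fixed cost.

q = 0 (shut down); profit = -€184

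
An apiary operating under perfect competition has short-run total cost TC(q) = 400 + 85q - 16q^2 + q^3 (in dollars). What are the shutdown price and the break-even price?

Shutdown price = min AVC. AVC = 85 - 16q + q^2, with vertex at q = 8 and minimum $21.
ATC = 400/q + 85 - 16q + q^2. Setting dATC/dq = −400/q^2 − 16 + 2q = 0 gives q = 10 (since 2·10^3 − 16·10^2 = 400).
min ATC = 400/10 + 85 − 16·10 + 10^2 = $65. That is the break-even price.
Between these two prices the firm operates at a loss; above $65 it earns a profit.

Shutdown price = $21; break-even price = $65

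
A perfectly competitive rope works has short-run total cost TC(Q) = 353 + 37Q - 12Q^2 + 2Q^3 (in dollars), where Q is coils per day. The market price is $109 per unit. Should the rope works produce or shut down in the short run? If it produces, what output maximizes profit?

Produce at Q = 6

From TC, MC = TC'(Q) = 37 - 24Q + 6Q^2 and AVC = VC/Q = 37 - 12Q + 2Q^2.
The AVC parabola has its vertex at Q = 12/4 = 3, where AVC = 37 - 12·3 + 2·3^2 = $19.
Since P = $109 ≥ min AVC = $19, price covers variable cost and the firm should produce.
Solving P = MC: -72 - 24Q + 6Q^2 = 0 ⇒ Q = -2 or 6. On the upward-sloping branch, Q* = 6.
Check: AVC at Q = 6 is $37 ≤ P, so revenue covers variable cost.
Profit = P·Q − TC = 109·6 − 575 = $79.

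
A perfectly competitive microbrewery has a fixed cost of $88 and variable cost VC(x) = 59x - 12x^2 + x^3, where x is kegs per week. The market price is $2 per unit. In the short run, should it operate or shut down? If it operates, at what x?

Variable cost is VC = 59x - 12x^2 + x^3, so AVC = VC/x = 59 - 12x + x^2 and MC = dTC/dx = 59 - 24x + 3x^2.
AVC is minimized where dAVC/dx = -12 + 2x = 0, at x = 6; min AVC = 59 - 12·6 + 6^2 = $23.
P = $2 lies below min AVC = $23; no output level covers variable cost.
The firm minimizes its loss by shutting down and losing only its fixed cost of $88.

Shut down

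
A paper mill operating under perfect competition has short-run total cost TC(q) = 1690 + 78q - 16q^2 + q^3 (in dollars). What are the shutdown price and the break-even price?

Shutdown price = $14; break-even price = $169

Shutdown price = min AVC. AVC = 78 - 16q + q^2, with vertex at q = 8 and minimum $14.
ATC = 1690/q + 78 - 16q + q^2. Setting dATC/dq = −1690/q^2 − 16 + 2q = 0 gives q = 13 (since 2·13^3 − 16·13^2 = 1690).
min ATC = 1690/13 + 78 − 16·13 + 13^2 = $169. That is the break-even price.
For $14 ≤ P < $169 the firm produces at a loss; below $14 it shuts down.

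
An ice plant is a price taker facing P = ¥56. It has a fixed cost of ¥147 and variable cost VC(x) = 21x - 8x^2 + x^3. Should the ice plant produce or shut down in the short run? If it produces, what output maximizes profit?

Produce at x = 7

From TC, MC = TC'(x) = 21 - 16x + 3x^2 and AVC = VC/x = 21 - 8x + x^2.
The AVC parabola has its vertex at x = 8/2 = 4, where AVC = 21 - 8·4 + 4^2 = ¥5.
Since P = ¥56 ≥ min AVC = ¥5, price covers variable cost and the firm should produce.
Solving P = MC: -35 - 16x + 3x^2 = 0 ⇒ x = -5/3 or 7. On the upward-sloping branch, x* = 7.
Check: AVC at x = 7 is ¥14 ≤ P, so revenue covers variable cost.
Profit = P·x − TC = 56·7 − 245 = ¥147.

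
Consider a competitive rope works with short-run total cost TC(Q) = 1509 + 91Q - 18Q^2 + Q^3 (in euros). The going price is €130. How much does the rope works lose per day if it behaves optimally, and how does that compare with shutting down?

Profit = -€157 at Q = 13

AVC = 91 - 18Q + Q^2 has its minimum €10 at Q = 9; price €130 clears that bar, so the firm operates.
With MC = 91 - 36Q + 3Q^2, P = MC on the upward-sloping part at Q* = 13.
TR = 130·13 = 1690. TC = 1509 + 338 = 1847. Profit = 1690 − 1847 = -€157.
By producing, the firm covers all variable cost plus €1352 of fixed cost; shutting down would lose the full €1509.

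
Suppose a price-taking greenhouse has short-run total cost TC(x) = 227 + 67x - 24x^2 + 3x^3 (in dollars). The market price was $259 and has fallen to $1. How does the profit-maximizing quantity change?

MC = 67 - 48x + 9x^2; the shutdown threshold is min AVC = $19 (at x = 4).
With P = $259 above the shutdown price, P = MC gives x = 8.
At P = $1 < min AVC = $19, price no longer covers variable cost at any output, so the firm shuts down: x = 0.

Output falls from 8 to 0 (the firm shuts down)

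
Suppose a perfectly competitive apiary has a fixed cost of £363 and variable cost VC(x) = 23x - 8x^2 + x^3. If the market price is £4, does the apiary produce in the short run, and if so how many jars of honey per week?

Shut down

Variable cost is VC = 23x - 8x^2 + x^3, so AVC = VC/x = 23 - 8x + x^2 and MC = dTC/dx = 23 - 16x + 3x^2.
AVC hits its minimum where MC = AVC, at x = 4, giving min AVC = 23 - 8·4 + 4^2 = £7.
Since P = £4 < min AVC = £7, price fails to cover variable cost at any output.
Shutting down limits the loss to fixed cost, £363.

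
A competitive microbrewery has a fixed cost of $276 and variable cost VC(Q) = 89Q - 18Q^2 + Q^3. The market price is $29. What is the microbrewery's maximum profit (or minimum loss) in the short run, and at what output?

AVC = 89 - 18Q + Q^2; min AVC = $8 at Q = 9. Since P = $29 ≥ min AVC, the firm produces.
With MC = 89 - 36Q + 3Q^2, P = MC on the upward-sloping part at Q* = 10.
TR = 29·10 = 290. TC = 276 + 90 = 366. Profit = 290 − 366 = -$76.
By producing, the firm covers all variable cost plus $200 of fixed cost; shutting down would lose the full $276.

Profit = -$76 at Q = 10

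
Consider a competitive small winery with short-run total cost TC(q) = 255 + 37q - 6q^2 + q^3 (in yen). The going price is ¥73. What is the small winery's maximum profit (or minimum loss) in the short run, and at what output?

Profit = -¥39 at q = 6

AVC = 37 - 6q + q^2; min AVC = ¥28 at q = 3. Since P = ¥73 ≥ min AVC, the firm produces.
MC = 37 - 12q + 3q^2. Setting P = MC and taking the root on the rising branch gives q* = 6.
TR = 73·6 = 438. TC = 255 + 222 = 477. Profit = 438 − 477 = -¥39.
By producing, the firm covers all variable cost plus ¥216 of fixed cost; shutting down would lose the full ¥255.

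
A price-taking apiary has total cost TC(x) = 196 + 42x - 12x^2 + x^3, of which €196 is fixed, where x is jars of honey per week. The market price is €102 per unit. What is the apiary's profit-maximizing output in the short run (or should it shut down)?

Produce at x = 10

Strip out fixed cost: VC = 42x - 12x^2 + x^3. Then AVC = 42 - 12x + x^2 and MC = 42 - 24x + 3x^2.
AVC is minimized where dAVC/dx = -12 + 2x = 0, at x = 6; min AVC = 42 - 12·6 + 6^2 = €6.
P = €102 exceeds min AVC = €6, so the firm stays open.
P = MC gives -60 - 24x + 3x^2 = 0, with roots -2 and 10. Take the larger (rising MC): x* = 10.
Check: AVC at x = 10 is €22 ≤ P, so revenue covers variable cost.
Profit = P·x − TC = 102·10 − 416 = €604.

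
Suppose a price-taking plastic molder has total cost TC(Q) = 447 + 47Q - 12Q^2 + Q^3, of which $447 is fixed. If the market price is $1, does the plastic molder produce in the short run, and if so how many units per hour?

Shut down

From TC, MC = TC'(Q) = 47 - 24Q + 3Q^2 and AVC = VC/Q = 47 - 12Q + Q^2.
AVC hits its minimum where MC = AVC, at Q = 6, giving min AVC = 47 - 12·6 + 6^2 = $11.
With P < min AVC ($1 < $11), every unit sold adds to the loss.
The firm minimizes its loss by shutting down and losing only its fixed cost of $447.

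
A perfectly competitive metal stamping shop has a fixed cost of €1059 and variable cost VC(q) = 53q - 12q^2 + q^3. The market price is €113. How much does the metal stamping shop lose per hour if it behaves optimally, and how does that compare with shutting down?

Profit = -€259 at q = 10

AVC = 53 - 12q + q^2 has its minimum €17 at q = 6; price €113 clears that bar, so the firm operates.
With MC = 53 - 24q + 3q^2, P = MC on the upward-sloping part at q* = 10.
TR = 113·10 = 1130. TC = 1059 + 330 = 1389. Profit = 1130 − 1389 = -€259.
Shutting down would mean losing the fixed cost of €1059, so operating at a loss of €259 is better by €800.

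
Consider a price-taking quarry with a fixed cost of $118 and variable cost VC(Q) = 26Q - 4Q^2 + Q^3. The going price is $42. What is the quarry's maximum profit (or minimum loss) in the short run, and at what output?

Profit = -$54 at Q = 4

AVC = 26 - 4Q + Q^2; min AVC = $22 at Q = 2. Since P = $42 ≥ min AVC, the firm produces.
With MC = 26 - 8Q + 3Q^2, P = MC on the upward-sloping part at Q* = 4.
TR = 42·4 = 168. TC = 118 + 104 = 222. Profit = 168 − 222 = -$54.
That loss of $54 beats the $118 the firm would lose by shutting down; producing recovers $64 of fixed cost.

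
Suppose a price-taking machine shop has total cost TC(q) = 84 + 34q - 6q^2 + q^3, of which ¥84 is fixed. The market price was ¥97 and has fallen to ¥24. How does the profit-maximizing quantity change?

AVC = 34 - 6q + q^2, minimized at q = 3 where min AVC = ¥25. MC = 34 - 12q + 3q^2.
With P = ¥97 above the shutdown price, P = MC gives q = 7.
At P = ¥24 < min AVC = ¥25, price no longer covers variable cost at any output, so the firm shuts down: q = 0.

Output falls from 7 to 0 (the firm shuts down)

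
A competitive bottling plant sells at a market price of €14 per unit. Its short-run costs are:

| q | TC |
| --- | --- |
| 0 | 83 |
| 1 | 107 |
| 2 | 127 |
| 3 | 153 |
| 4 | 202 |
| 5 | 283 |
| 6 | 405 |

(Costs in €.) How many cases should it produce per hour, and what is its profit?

Tabulate TR − TC: q=0: -83; q=1: -93; q=2: -99; q=3: -111; q=4: -146; q=5: -213; q=6: -321.
Profit is highest at q = 0. Equivalently, the lowest AVC in the table is 44/2 ≈ €22 at q = 2, and P = €14 falls below it — price never covers variable cost, so the firm shuts down and loses only its fixed cost.

q = 0 (shut down); profit = -€83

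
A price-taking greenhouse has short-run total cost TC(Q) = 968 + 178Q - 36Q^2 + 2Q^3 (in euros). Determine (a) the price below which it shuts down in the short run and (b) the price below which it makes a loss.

Shutdown price = min AVC. AVC = 178 - 36Q + 2Q^2, with vertex at Q = 9 and minimum €16.
ATC = 968/Q + 178 - 36Q + 2Q^2. Setting dATC/dQ = −968/Q^2 − 36 + 4Q = 0 gives Q = 11 (since 4·11^3 − 36·11^2 = 968).
min ATC = 968/11 + 178 − 36·11 + 2·11^2 = €112. That is the break-even price.
For €16 ≤ P < €112 the firm produces at a loss; below €16 it shuts down.

Shutdown price = €16; break-even price = €112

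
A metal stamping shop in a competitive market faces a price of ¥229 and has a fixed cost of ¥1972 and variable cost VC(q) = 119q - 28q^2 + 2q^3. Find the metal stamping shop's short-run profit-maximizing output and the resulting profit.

Profit = -¥36 at q = 11

AVC = 119 - 28q + 2q^2; min AVC = ¥21 at q = 7. Since P = ¥229 ≥ min AVC, the firm produces.
With MC = 119 - 56q + 6q^2, P = MC on the upward-sloping part at q* = 11.
TR = 229·11 = 2519. TC = 1972 + 583 = 2555. Profit = 2519 − 2555 = -¥36.
By producing, the firm covers all variable cost plus ¥1936 of fixed cost; shutting down would lose the full ¥1972.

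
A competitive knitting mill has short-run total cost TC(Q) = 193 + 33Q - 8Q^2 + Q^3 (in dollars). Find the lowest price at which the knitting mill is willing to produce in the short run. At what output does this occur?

The shutdown price is the minimum of AVC. VC = 33Q - 8Q^2 + Q^3, so AVC = 33 - 8Q + Q^2.
At the minimum of AVC, MC = AVC. MC = 33 - 16Q + 3Q^2; setting MC = AVC gives 2Q^2 - 8Q = 0, so Q = 4. min AVC = 17.
The firm shuts down for any P below $17.

$17 per unit, at Q = 4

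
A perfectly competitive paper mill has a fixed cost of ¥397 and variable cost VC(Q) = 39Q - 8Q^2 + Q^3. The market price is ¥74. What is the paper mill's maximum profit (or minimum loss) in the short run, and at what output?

AVC = 39 - 8Q + Q^2; min AVC = ¥23 at Q = 4. Since P = ¥74 ≥ min AVC, the firm produces.
MC = 39 - 16Q + 3Q^2. Setting P = MC and taking the root on the rising branch gives Q* = 7.
TR = 74·7 = 518. TC = 397 + 224 = 621. Profit = 518 − 621 = -¥103.
By producing, the firm covers all variable cost plus ¥294 of fixed cost; shutting down would lose the full ¥397.

Profit = -¥103 at Q = 7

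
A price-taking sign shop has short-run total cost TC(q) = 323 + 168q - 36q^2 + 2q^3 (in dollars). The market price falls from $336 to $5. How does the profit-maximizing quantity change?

MC = 168 - 72q + 6q^2; the shutdown threshold is min AVC = $6 (at q = 9).
With P = $336 above the shutdown price, P = MC gives q = 14.
At P = $5 < min AVC = $6, price no longer covers variable cost at any output, so the firm shuts down: q = 0.

Output falls from 14 to 0 (the firm shuts down)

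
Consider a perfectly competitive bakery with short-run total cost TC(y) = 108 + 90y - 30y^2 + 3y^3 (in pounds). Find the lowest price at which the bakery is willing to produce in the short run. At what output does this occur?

£15 per unit, at y = 5

Short-run supply begins at min AVC. From VC = 90y - 30y^2 + 3y^3, AVC = 90 - 30y + 3y^2.
At the minimum of AVC, MC = AVC. MC = 90 - 60y + 9y^2; setting MC = AVC gives 6y^2 - 30y = 0, so y = 5. min AVC = 15.
For P < £15 the firm produces nothing.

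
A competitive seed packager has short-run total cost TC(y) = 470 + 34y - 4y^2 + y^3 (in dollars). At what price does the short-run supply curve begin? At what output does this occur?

$30 per unit, at y = 2

Short-run supply begins at min AVC. From VC = 34y - 4y^2 + y^3, AVC = 34 - 4y + y^2.
At the minimum of AVC, MC = AVC. MC = 34 - 8y + 3y^2; setting MC = AVC gives 2y^2 - 4y = 0, so y = 2. min AVC = 30.
So the shutdown price is $30.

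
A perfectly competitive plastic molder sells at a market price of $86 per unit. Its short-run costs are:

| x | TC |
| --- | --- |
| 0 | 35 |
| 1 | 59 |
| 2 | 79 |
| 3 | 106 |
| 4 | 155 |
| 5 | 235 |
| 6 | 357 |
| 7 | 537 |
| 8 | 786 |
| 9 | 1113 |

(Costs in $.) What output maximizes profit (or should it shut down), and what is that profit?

x = 5; profit = $195

Compute π = P·x − TC at each output: x=0: -35; x=1: 27; x=2: 93; x=3: 152; x=4: 189; x=5: 195; x=6: 159; x=7: 65; x=8: -98; x=9: -339.
Profit is maximized at x = 5. AVC there is 200/5 = $40 ≤ P, so producing beats shutting down (which would give -$35).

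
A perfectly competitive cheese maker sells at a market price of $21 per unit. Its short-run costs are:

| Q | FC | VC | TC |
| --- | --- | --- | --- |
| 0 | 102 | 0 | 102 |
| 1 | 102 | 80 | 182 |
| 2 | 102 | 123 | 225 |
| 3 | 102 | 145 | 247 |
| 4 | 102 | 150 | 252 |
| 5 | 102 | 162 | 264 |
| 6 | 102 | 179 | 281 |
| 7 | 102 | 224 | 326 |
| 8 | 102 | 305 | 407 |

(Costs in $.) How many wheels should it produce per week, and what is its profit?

Q = 0 (shut down); profit = -$102

Tabulate TR − TC: Q=0: -102; Q=1: -161; Q=2: -183; Q=3: -184; Q=4: -168; Q=5: -159; Q=6: -155; Q=7: -179; Q=8: -239.
Profit is highest at Q = 0. Equivalently, the lowest AVC in the table is 179/6 ≈ $29.83 at Q = 6, and P = $21 falls below it — price never covers variable cost, so the firm shuts down and loses only its fixed cost.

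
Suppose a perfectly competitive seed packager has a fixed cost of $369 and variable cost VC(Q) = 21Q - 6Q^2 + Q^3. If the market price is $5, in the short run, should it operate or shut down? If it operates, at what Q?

From TC, MC = TC'(Q) = 21 - 12Q + 3Q^2 and AVC = VC/Q = 21 - 6Q + Q^2.
AVC is minimized where dAVC/dQ = -6 + 2Q = 0, at Q = 3; min AVC = 21 - 6·3 + 3^2 = $12.
P = $5 lies below min AVC = $12; no output level covers variable cost.
Best response: produce nothing and absorb the $369 fixed cost.

Shut down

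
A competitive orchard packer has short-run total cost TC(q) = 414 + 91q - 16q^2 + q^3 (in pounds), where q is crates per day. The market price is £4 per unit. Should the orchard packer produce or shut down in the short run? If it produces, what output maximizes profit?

Variable cost is VC = 91q - 16q^2 + q^3, so AVC = VC/q = 91 - 16q + q^2 and MC = dTC/dq = 91 - 32q + 3q^2.
AVC hits its minimum where MC = AVC, at q = 8, giving min AVC = 91 - 16·8 + 8^2 = £27.
With P < min AVC (£4 < £27), every unit sold adds to the loss.
Shutting down limits the loss to fixed cost, £414.

Shut down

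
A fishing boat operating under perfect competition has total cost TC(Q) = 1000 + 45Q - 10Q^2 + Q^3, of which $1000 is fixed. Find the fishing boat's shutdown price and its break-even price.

Shutdown price = $20; break-even price = $145

AVC = 45 - 10Q + Q^2; minimized at Q = 5, giving min AVC = $20. That is the shutdown price.
ATC = 1000/Q + 45 - 10Q + Q^2. Setting dATC/dQ = −1000/Q^2 − 10 + 2Q = 0 gives Q = 10 (since 2·10^3 − 10·10^2 = 1000).
min ATC = 1000/10 + 45 − 10·10 + 10^2 = $145. That is the break-even price.
Between these two prices the firm operates at a loss; above $145 it earns a profit.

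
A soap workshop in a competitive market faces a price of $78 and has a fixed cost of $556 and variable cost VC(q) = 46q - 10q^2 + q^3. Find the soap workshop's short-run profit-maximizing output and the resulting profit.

Profit = -$172 at q = 8

AVC = 46 - 10q + q^2 has its minimum $21 at q = 5; price $78 clears that bar, so the firm operates.
With MC = 46 - 20q + 3q^2, P = MC on the upward-sloping part at q* = 8.
TR = 78·8 = 624. TC = 556 + 240 = 796. Profit = 624 − 796 = -$172.
That loss of $172 beats the $556 the firm would lose by shutting down; producing recovers $384 of fixed cost.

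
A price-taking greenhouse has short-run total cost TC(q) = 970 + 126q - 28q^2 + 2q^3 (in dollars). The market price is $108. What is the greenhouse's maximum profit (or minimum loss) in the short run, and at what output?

AVC = 126 - 28q + 2q^2 has its minimum $28 at q = 7; price $108 clears that bar, so the firm operates.
With MC = 126 - 56q + 6q^2, P = MC on the upward-sloping part at q* = 9.
TR = 108·9 = 972. TC = 970 + 324 = 1294. Profit = 972 − 1294 = -$322.
That loss of $322 beats the $970 the firm would lose by shutting down; producing recovers $648 of fixed cost.

Profit = -$322 at q = 9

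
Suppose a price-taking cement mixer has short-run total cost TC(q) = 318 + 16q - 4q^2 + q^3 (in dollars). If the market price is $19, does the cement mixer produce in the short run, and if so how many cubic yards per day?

Produce at q = 3

Strip out fixed cost: VC = 16q - 4q^2 + q^3. Then AVC = 16 - 4q + q^2 and MC = 16 - 8q + 3q^2.
The AVC parabola has its vertex at q = 4/2 = 2, where AVC = 16 - 4·2 + 2^2 = $12.
Since P = $19 ≥ min AVC = $12, price covers variable cost and the firm should produce.
P = MC gives -3 - 8q + 3q^2 = 0, with roots -1/3 and 3. Take the larger (rising MC): q* = 3.
Check: AVC at q = 3 is $13 ≤ P, so revenue covers variable cost.
Profit = P·q − TC = 19·3 − 357 = -$300, a loss, but smaller than the $318 fixed cost the firm would lose by shutting down.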